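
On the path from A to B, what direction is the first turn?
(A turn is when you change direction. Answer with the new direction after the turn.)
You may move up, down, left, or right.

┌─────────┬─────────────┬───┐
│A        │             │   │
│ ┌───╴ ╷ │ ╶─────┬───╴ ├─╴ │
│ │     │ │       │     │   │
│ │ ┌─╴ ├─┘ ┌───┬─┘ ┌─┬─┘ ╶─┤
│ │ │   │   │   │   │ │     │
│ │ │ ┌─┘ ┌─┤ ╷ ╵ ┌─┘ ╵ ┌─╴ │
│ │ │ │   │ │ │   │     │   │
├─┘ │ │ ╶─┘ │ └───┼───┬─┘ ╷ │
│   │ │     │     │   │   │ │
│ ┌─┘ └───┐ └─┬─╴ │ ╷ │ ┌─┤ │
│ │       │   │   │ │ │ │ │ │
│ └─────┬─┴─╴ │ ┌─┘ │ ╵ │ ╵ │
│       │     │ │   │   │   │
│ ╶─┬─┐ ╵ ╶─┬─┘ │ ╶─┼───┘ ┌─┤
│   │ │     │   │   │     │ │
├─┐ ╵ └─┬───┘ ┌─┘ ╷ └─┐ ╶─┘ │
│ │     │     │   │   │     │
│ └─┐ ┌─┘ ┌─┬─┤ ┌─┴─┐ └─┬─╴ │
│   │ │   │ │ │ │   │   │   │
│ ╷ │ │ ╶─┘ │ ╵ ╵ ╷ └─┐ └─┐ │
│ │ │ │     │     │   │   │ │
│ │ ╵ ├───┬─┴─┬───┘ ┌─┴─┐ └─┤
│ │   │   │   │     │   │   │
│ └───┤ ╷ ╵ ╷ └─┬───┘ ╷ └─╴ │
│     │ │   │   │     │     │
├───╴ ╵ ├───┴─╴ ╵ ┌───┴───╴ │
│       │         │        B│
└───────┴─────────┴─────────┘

Directions: right, right, right, down, left, left, down, down, down, left, down, down, down, right, down, right, down, down, down, left, up, up, left, down, down, down, right, right, down, right, up, up, right, down, right, up, right, down, right, down, right, up, right, right, up, right, down, right, right, down
First turn direction: down

Solution:

┌─────────┬─────────────┬───┐
│A → → ↓  │             │   │
│ ┌───╴ ╷ │ ╶─────┬───╴ ├─╴ │
│ │↓ ← ↲│ │       │     │   │
│ │ ┌─╴ ├─┘ ┌───┬─┘ ┌─┬─┘ ╶─┤
│ │↓│   │   │   │   │ │     │
│ │ │ ┌─┘ ┌─┤ ╷ ╵ ┌─┘ ╵ ┌─╴ │
│ │↓│ │   │ │ │   │     │   │
├─┘ │ │ ╶─┘ │ └───┼───┬─┘ ╷ │
│↓ ↲│ │     │     │   │   │ │
│ ┌─┘ └───┐ └─┬─╴ │ ╷ │ ┌─┤ │
│↓│       │   │   │ │ │ │ │ │
│ └─────┬─┴─╴ │ ┌─┘ │ ╵ │ ╵ │
│↓      │     │ │   │   │   │
│ ╶─┬─┐ ╵ ╶─┬─┘ │ ╶─┼───┘ ┌─┤
│↳ ↓│ │     │   │   │     │ │
├─┐ ╵ └─┬───┘ ┌─┘ ╷ └─┐ ╶─┘ │
│ │↳ ↓  │     │   │   │     │
│ └─┐ ┌─┘ ┌─┬─┤ ┌─┴─┐ └─┬─╴ │
│↓ ↰│↓│   │ │ │ │   │   │   │
│ ╷ │ │ ╶─┘ │ ╵ ╵ ╷ └─┐ └─┐ │
│↓│↑│↓│     │     │   │   │ │
│ │ ╵ ├───┬─┴─┬───┘ ┌─┴─┐ └─┤
│↓│↑ ↲│↱ ↓│↱ ↓│     │↱ ↓│   │
│ └───┤ ╷ ╵ ╷ └─┬───┘ ╷ └─╴ │
│↳ → ↓│↑│↳ ↑│↳ ↓│↱ → ↑│↳ → ↓│
├───╴ ╵ ├───┴─╴ ╵ ┌───┴───╴ │
│    ↳ ↑│      ↳ ↑│        B│
└───────┴─────────┴─────────┘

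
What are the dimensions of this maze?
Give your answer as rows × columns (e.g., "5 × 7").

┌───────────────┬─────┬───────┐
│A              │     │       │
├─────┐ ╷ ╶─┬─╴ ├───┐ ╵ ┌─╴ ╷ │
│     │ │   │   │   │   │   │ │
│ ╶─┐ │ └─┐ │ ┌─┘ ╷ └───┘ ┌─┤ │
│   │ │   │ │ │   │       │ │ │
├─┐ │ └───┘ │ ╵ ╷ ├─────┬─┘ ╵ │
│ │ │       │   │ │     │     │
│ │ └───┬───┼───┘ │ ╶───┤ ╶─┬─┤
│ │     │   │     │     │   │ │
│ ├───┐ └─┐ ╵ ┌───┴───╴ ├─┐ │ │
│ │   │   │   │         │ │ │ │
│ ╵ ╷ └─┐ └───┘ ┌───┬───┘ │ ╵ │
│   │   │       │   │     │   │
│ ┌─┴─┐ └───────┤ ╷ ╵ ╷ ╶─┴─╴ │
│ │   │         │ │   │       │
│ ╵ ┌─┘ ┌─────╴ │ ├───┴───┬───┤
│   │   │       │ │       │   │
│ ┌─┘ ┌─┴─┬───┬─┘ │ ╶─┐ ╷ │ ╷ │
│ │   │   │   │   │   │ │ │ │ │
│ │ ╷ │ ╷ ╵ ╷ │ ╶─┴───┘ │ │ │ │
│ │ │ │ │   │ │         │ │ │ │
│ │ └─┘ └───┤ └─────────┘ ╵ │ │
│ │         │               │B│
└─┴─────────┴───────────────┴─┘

Counting the maze dimensions:
Rows (vertical): 12
Columns (horizontal): 15
Dimensions: 12 × 15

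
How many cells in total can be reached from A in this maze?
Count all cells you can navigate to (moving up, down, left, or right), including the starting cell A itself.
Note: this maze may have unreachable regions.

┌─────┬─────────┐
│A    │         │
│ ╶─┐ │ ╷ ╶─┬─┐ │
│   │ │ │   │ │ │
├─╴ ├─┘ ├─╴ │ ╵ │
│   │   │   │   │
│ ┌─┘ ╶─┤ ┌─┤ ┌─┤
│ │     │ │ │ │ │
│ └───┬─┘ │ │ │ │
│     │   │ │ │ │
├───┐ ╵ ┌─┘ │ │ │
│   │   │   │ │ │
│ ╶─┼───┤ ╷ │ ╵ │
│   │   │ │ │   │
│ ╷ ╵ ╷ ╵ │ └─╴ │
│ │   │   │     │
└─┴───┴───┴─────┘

Using BFS/flood-fill to find all reachable cells from A:
Maze size: 8 × 8 = 64 total cells
All cells are reachable — the maze is fully connected.
Reachable cells: 64

Reachable region (· marks reachable cells):

┌─────┬─────────┐
│A · ·│· · · · ·│
│ ╶─┐ │ ╷ ╶─┬─┐ │
│· ·│·│·│· ·│·│·│
├─╴ ├─┘ ├─╴ │ ╵ │
│· ·│· ·│· ·│· ·│
│ ┌─┘ ╶─┤ ┌─┤ ┌─┤
│·│· · ·│·│·│·│·│
│ └───┬─┘ │ │ │ │
│· · ·│· ·│·│·│·│
├───┐ ╵ ┌─┘ │ │ │
│· ·│· ·│· ·│·│·│
│ ╶─┼───┤ ╷ │ ╵ │
│· ·│· ·│·│·│· ·│
│ ╷ ╵ ╷ ╵ │ └─╴ │
│·│· ·│· ·│· · ·│
└─┴───┴───┴─────┘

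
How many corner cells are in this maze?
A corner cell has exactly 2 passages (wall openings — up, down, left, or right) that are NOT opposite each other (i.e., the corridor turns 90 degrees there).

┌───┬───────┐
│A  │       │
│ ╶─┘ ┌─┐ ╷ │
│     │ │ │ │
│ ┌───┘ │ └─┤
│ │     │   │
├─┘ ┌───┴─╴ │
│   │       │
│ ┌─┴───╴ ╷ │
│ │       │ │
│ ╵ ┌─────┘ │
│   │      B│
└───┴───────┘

Counting corner cells (2 non-opposite passages):
Total corners: 15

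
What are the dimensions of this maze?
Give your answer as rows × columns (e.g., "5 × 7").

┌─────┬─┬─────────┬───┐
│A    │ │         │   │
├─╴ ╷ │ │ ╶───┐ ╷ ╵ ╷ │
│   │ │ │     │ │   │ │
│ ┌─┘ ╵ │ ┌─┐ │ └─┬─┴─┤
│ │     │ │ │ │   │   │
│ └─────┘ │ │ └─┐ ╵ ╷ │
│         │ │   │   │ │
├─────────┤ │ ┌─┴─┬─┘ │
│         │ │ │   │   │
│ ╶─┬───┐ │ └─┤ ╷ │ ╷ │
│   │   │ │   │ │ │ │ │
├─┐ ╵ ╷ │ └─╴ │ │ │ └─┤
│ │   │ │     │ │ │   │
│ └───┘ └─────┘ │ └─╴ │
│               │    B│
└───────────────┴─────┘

Counting the maze dimensions:
Rows (vertical): 8
Columns (horizontal): 11
Dimensions: 8 × 11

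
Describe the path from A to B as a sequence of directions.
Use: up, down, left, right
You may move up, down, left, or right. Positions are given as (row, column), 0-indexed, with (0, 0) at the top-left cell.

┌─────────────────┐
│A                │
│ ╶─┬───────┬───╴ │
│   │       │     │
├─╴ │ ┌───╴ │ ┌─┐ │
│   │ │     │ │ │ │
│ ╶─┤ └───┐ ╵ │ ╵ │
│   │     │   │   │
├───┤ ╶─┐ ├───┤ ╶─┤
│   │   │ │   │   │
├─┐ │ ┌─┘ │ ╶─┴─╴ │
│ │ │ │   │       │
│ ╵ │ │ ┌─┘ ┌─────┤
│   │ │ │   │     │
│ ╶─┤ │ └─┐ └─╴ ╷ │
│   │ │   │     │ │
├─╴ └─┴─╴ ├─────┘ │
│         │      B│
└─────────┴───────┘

Finding the path and converting it to directions:
Path through cells: (0,0) → (0,1) → (0,2) → (0,3) → (0,4) → (0,5) → (0,6) → (0,7) → (0,8) → (1,8) → (2,8) → (3,8) → (3,7) → (4,7) → (4,8) → (5,8) → (5,7) → (5,6) → (5,5) → (6,5) → (7,5) → (7,6) → (7,7) → (6,7) → (6,8) → (7,8) → (8,8)
Directions: right, right, right, right, right, right, right, right, down, down, down, left, down, right, down, left, left, left, down, down, right, right, up, right, down, down

Solution:

┌─────────────────┐
│A → → → → → → → ↓│
│ ╶─┬───────┬───╴ │
│   │       │    ↓│
├─╴ │ ┌───╴ │ ┌─┐ │
│   │ │     │ │ │↓│
│ ╶─┤ └───┐ ╵ │ ╵ │
│   │     │   │↓ ↲│
├───┤ ╶─┐ ├───┤ ╶─┤
│   │   │ │   │↳ ↓│
├─┐ │ ┌─┘ │ ╶─┴─╴ │
│ │ │ │   │↓ ← ← ↲│
│ ╵ │ │ ┌─┘ ┌─────┤
│   │ │ │  ↓│  ↱ ↓│
│ ╶─┤ │ └─┐ └─╴ ╷ │
│   │ │   │↳ → ↑│↓│
├─╴ └─┴─╴ ├─────┘ │
│         │      B│
└─────────┴───────┘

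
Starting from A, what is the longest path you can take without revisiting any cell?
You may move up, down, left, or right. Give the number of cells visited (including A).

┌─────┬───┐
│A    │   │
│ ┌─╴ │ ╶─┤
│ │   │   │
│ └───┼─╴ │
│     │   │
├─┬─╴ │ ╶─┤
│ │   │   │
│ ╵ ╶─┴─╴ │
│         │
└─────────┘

Finding longest simple path using DFS:
Start: (0, 0)
Longest path visits 19 cells
Path: A → down → down → right → right → down → left → down → right → right → right → up → left → up → right → up → left → up → right

Solution:

┌─────┬───┐
│A    │↱ B│
│ ┌─╴ │ ╶─┤
│↓│   │↑ ↰│
│ └───┼─╴ │
│↳ → ↓│↱ ↑│
├─┬─╴ │ ╶─┤
│ │↓ ↲│↑ ↰│
│ ╵ ╶─┴─╴ │
│  ↳ → → ↑│
└─────────┘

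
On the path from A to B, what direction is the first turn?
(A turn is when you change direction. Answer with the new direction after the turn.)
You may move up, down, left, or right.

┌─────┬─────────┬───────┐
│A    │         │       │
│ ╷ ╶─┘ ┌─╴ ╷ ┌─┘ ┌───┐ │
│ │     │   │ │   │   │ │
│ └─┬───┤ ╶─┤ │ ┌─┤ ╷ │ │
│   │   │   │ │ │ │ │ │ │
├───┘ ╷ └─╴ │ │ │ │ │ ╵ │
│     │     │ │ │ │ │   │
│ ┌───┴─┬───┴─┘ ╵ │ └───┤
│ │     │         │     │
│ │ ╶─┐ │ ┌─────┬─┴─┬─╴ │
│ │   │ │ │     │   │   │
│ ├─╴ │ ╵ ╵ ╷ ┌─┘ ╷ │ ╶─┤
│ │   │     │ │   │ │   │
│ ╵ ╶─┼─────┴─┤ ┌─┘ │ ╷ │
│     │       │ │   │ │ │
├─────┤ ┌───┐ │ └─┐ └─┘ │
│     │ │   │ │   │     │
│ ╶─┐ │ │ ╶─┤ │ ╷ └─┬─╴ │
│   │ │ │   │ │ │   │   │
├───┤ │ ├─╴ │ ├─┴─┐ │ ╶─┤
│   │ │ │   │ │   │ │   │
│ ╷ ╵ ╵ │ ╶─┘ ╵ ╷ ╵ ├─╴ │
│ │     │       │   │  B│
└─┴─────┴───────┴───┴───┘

Directions: right, down, right, right, up, right, right, down, left, down, right, down, left, left, up, left, down, left, left, down, down, down, down, right, up, right, up, left, up, right, right, down, down, right, up, up, right, right, right, up, up, up, right, up, right, right, right, down, down, down, left, up, up, left, down, down, down, right, right, down, left, down, right, down, down, down, left, down, right, down
First turn direction: down

Solution:

┌─────┬─────────┬───────┐
│A ↓  │↱ → ↓    │↱ → → ↓│
│ ╷ ╶─┘ ┌─╴ ╷ ┌─┘ ┌───┐ │
│ │↳ → ↑│↓ ↲│ │↱ ↑│↓ ↰│↓│
│ └─┬───┤ ╶─┤ │ ┌─┤ ╷ │ │
│   │↓ ↰│↳ ↓│ │↑│ │↓│↑│↓│
├───┘ ╷ └─╴ │ │ │ │ │ ╵ │
│↓ ← ↲│↑ ← ↲│ │↑│ │↓│↑ ↲│
│ ┌───┴─┬───┴─┘ ╵ │ └───┤
│↓│↱ → ↓│↱ → → ↑  │↳ → ↓│
│ │ ╶─┐ │ ┌─────┬─┴─┬─╴ │
│↓│↑ ↰│↓│↑│     │   │↓ ↲│
│ ├─╴ │ ╵ ╵ ╷ ┌─┘ ╷ │ ╶─┤
│↓│↱ ↑│↳ ↑  │ │   │ │↳ ↓│
│ ╵ ╶─┼─────┴─┤ ┌─┘ │ ╷ │
│↳ ↑  │       │ │   │ │↓│
├─────┤ ┌───┐ │ └─┐ └─┘ │
│     │ │   │ │   │    ↓│
│ ╶─┐ │ │ ╶─┤ │ ╷ └─┬─╴ │
│   │ │ │   │ │ │   │↓ ↲│
├───┤ │ ├─╴ │ ├─┴─┐ │ ╶─┤
│   │ │ │   │ │   │ │↳ ↓│
│ ╷ ╵ ╵ │ ╶─┘ ╵ ╷ ╵ ├─╴ │
│ │     │       │   │  B│
└─┴─────┴───────┴───┴───┘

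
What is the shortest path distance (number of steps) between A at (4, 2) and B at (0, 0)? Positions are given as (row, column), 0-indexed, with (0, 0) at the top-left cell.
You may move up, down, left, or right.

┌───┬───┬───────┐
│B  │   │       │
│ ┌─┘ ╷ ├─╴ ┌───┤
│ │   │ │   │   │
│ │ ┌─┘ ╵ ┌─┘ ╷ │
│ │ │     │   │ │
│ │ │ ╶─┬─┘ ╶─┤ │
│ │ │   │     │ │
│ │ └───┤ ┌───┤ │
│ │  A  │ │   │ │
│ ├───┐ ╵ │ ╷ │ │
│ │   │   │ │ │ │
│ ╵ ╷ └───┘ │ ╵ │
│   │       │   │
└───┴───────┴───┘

Finding path from (4, 2) to (0, 0):
Path: (4,2) → (4,3) → (5,3) → (5,4) → (4,4) → (3,4) → (3,5) → (2,5) → (2,6) → (1,6) → (1,7) → (2,7) → (3,7) → (4,7) → (5,7) → (6,7) → (6,6) → (5,6) → (4,6) → (4,5) → (5,5) → (6,5) → (6,4) → (6,3) → (6,2) → (5,2) → (5,1) → (6,1) → (6,0) → (5,0) → (4,0) → (3,0) → (2,0) → (1,0) → (0,0)
Distance: 34 steps

Solution:

┌───┬───┬───────┐
│B  │   │       │
│ ┌─┘ ╷ ├─╴ ┌───┤
│↑│   │ │   │↱ ↓│
│ │ ┌─┘ ╵ ┌─┘ ╷ │
│↑│ │     │↱ ↑│↓│
│ │ │ ╶─┬─┘ ╶─┤ │
│↑│ │   │↱ ↑  │↓│
│ │ └───┤ ┌───┤ │
│↑│  A ↓│↑│↓ ↰│↓│
│ ├───┐ ╵ │ ╷ │ │
│↑│↓ ↰│↳ ↑│↓│↑│↓│
│ ╵ ╷ └───┘ │ ╵ │
│↑ ↲│↑ ← ← ↲│↑ ↲│
└───┴───────┴───┘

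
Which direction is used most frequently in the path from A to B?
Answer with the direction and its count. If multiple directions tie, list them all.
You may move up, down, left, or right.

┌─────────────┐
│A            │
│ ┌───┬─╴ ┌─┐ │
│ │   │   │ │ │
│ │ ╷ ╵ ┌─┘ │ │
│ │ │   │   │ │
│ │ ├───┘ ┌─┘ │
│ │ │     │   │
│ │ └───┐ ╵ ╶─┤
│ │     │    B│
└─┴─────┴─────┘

Directions: right, right, right, right, right, right, down, down, down, left, down, right
Counts: {'right': 7, 'down': 4, 'left': 1}
Most common: right (7 times)

Solution:

┌─────────────┐
│A → → → → → ↓│
│ ┌───┬─╴ ┌─┐ │
│ │   │   │ │↓│
│ │ ╷ ╵ ┌─┘ │ │
│ │ │   │   │↓│
│ │ ├───┘ ┌─┘ │
│ │ │     │↓ ↲│
│ │ └───┐ ╵ ╶─┤
│ │     │  ↳ B│
└─┴─────┴─────┘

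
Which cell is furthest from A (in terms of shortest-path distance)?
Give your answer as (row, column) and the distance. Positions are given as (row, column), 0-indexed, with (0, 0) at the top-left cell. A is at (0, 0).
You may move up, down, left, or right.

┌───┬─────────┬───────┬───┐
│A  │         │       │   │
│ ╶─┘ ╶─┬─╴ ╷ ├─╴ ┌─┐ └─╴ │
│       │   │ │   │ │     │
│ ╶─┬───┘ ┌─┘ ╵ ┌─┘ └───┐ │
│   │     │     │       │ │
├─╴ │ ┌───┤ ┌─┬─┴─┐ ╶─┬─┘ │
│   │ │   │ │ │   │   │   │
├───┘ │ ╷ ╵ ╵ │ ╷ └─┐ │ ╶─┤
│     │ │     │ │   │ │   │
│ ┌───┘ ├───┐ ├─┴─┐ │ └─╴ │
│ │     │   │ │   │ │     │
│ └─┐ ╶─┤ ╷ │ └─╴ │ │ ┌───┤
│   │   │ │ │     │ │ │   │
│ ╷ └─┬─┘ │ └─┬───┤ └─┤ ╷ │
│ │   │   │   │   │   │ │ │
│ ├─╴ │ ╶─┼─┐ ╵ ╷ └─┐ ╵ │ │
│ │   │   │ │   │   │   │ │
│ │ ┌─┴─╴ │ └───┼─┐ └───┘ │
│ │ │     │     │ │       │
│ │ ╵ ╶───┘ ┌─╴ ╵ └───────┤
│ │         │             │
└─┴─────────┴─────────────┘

Computing BFS distances from A to all cells:
Furthest cell: (4, 7)
Distance: 65 steps

Path from A to the furthest cell:

┌───┬─────────┬───────┬───┐
│A  │↱ → → ↓  │       │   │
│ ╶─┘ ╶─┬─╴ ╷ ├─╴ ┌─┐ └─╴ │
│↳ → ↑  │↓ ↲│ │   │ │     │
│ ╶─┬───┘ ┌─┘ ╵ ┌─┘ └───┐ │
│   │↓ ← ↲│     │       │ │
├─╴ │ ┌───┤ ┌─┬─┴─┐ ╶─┬─┘ │
│   │↓│   │ │ │↓ ↰│   │   │
├───┘ │ ╷ ╵ ╵ │ ╷ └─┐ │ ╶─┤
│↓ ← ↲│ │     │B│↑ ↰│ │   │
│ ┌───┘ ├───┐ ├─┴─┐ │ └─╴ │
│↓│     │↱ ↓│ │   │↑│     │
│ └─┐ ╶─┤ ╷ │ └─╴ │ │ ┌───┤
│↳ ↓│   │↑│↓│     │↑│ │↓ ↰│
│ ╷ └─┬─┘ │ └─┬───┤ └─┤ ╷ │
│ │↳ ↓│↱ ↑│↳ ↓│↱ ↓│↑ ↰│↓│↑│
│ ├─╴ │ ╶─┼─┐ ╵ ╷ └─┐ ╵ │ │
│ │↓ ↲│↑ ↰│ │↳ ↑│↳ ↓│↑ ↲│↑│
│ │ ┌─┴─╴ │ └───┼─┐ └───┘ │
│ │↓│↱ → ↑│     │ │↳ → → ↑│
│ │ ╵ ╶───┘ ┌─╴ ╵ └───────┤
│ │↳ ↑      │             │
└─┴─────────┴─────────────┘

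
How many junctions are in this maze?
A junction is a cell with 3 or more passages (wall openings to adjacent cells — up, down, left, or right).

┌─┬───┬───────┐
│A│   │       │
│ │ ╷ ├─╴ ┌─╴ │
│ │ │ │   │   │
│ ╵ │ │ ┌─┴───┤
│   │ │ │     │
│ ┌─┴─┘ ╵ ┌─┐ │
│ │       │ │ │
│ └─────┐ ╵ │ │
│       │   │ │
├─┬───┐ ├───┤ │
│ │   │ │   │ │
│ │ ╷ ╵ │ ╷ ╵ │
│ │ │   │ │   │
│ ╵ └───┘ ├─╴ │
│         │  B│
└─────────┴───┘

Checking each cell for number of passages:

Junctions found (3+ passages):
  (0, 4): 3 passages
  (2, 0): 3 passages
  (3, 3): 3 passages
  (3, 4): 3 passages
  (6, 6): 3 passages
  (7, 1): 3 passages
Total junctions: 6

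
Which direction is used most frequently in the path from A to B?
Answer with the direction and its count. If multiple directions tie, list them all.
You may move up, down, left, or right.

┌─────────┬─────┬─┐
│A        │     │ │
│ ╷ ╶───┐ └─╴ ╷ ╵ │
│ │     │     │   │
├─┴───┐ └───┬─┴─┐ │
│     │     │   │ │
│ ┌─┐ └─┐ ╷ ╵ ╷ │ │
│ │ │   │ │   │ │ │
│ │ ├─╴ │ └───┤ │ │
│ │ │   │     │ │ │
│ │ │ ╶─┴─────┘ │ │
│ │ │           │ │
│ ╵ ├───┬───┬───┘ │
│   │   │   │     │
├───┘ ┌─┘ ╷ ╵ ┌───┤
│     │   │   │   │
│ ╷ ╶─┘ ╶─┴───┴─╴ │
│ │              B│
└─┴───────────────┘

Directions: right, right, right, right, down, right, right, up, right, down, right, down, down, down, down, down, left, left, down, left, up, left, down, left, down, right, right, right, right, right
Counts: {'right': 13, 'down': 10, 'up': 2, 'left': 5}
Most common: right (13 times)

Solution:

┌─────────┬─────┬─┐
│A → → → ↓│  ↱ ↓│ │
│ ╷ ╶───┐ └─╴ ╷ ╵ │
│ │     │↳ → ↑│↳ ↓│
├─┴───┐ └───┬─┴─┐ │
│     │     │   │↓│
│ ┌─┐ └─┐ ╷ ╵ ╷ │ │
│ │ │   │ │   │ │↓│
│ │ ├─╴ │ └───┤ │ │
│ │ │   │     │ │↓│
│ │ │ ╶─┴─────┘ │ │
│ │ │           │↓│
│ ╵ ├───┬───┬───┘ │
│   │   │↓ ↰│↓ ← ↲│
├───┘ ┌─┘ ╷ ╵ ┌───┤
│     │↓ ↲│↑ ↲│   │
│ ╷ ╶─┘ ╶─┴───┴─╴ │
│ │    ↳ → → → → B│
└─┴───────────────┘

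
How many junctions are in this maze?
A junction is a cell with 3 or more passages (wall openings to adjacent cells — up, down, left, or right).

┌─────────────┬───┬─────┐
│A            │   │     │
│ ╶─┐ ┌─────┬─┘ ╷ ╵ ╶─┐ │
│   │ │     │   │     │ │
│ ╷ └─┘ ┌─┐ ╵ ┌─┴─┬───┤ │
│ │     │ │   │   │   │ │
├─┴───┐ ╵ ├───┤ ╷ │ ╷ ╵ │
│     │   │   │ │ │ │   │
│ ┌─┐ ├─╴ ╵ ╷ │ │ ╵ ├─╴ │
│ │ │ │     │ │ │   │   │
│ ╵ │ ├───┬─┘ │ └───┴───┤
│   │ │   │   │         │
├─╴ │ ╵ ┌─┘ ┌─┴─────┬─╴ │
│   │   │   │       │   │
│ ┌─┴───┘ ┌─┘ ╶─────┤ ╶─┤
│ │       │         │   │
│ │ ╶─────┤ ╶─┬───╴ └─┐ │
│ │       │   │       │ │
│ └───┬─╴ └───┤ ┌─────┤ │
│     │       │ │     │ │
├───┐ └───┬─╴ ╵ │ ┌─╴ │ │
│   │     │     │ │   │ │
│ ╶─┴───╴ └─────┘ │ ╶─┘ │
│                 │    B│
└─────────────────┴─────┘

Checking each cell for number of passages:

Junctions found (3+ passages):
  (0, 2): 3 passages
  (1, 0): 3 passages
  (1, 9): 3 passages
  (2, 3): 3 passages
  (3, 4): 3 passages
  (3, 11): 3 passages
  (4, 4): 3 passages
  (5, 1): 3 passages
  (7, 6): 3 passages
  (8, 9): 3 passages
  (9, 4): 3 passages
  (10, 6): 3 passages
  (11, 4): 3 passages
Total junctions: 13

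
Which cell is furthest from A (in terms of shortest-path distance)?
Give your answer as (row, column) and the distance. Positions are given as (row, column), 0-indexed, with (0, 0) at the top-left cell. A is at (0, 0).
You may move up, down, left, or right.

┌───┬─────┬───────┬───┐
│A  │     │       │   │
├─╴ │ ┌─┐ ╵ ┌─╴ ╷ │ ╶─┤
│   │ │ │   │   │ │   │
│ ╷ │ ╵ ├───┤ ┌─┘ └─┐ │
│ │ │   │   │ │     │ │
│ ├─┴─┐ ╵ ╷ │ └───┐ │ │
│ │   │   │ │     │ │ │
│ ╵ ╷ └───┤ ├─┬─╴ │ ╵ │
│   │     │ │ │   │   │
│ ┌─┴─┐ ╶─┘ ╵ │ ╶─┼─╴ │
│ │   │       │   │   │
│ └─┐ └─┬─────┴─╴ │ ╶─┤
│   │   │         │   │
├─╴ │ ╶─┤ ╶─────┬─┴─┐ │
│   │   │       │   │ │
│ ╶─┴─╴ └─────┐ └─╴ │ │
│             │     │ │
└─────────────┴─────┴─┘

Computing BFS distances from A to all cells:
Furthest cell: (7, 8)
Distance: 55 steps

Path from A to the furthest cell:

┌───┬─────┬───────┬───┐
│A ↓│↱ → ↓│↱ → ↓  │   │
├─╴ │ ┌─┐ ╵ ┌─╴ ╷ │ ╶─┤
│↓ ↲│↑│ │↳ ↑│↓ ↲│ │   │
│ ╷ │ ╵ ├───┤ ┌─┘ └─┐ │
│↓│ │↑ ↰│↓ ↰│↓│     │ │
│ ├─┴─┐ ╵ ╷ │ └───┐ │ │
│↓│↱ ↓│↑ ↲│↑│↳ → ↓│ │ │
│ ╵ ╷ └───┤ ├─┬─╴ │ ╵ │
│↳ ↑│↳ ↓  │↑│ │↓ ↲│   │
│ ┌─┴─┐ ╶─┘ ╵ │ ╶─┼─╴ │
│ │   │↳ → ↑  │↳ ↓│   │
│ └─┐ └─┬─────┴─╴ │ ╶─┤
│   │   │↓ ← ← ← ↲│   │
├─╴ │ ╶─┤ ╶─────┬─┴─┐ │
│   │   │↳ → → ↓│B ↰│ │
│ ╶─┴─╴ └─────┐ └─╴ │ │
│             │↳ → ↑│ │
└─────────────┴─────┴─┘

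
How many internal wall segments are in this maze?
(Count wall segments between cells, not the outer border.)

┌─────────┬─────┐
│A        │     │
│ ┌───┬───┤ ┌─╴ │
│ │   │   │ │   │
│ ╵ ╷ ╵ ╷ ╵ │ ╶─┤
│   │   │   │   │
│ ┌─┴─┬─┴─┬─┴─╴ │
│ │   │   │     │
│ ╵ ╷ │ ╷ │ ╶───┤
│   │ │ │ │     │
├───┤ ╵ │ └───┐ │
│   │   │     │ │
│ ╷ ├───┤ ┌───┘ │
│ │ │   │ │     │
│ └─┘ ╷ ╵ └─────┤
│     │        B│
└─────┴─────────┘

Counting internal wall segments:
Total internal walls: 49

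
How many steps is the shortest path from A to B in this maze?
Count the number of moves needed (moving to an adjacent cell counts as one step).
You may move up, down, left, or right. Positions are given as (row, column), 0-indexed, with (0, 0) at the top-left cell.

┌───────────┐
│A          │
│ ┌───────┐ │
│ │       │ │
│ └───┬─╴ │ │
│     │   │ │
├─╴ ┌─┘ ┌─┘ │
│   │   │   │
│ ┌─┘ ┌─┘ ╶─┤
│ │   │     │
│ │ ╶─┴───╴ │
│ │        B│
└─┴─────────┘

Using BFS to find shortest path:
Start: (0, 0), End: (5, 5)
Path found:
(0,0) → (0,1) → (0,2) → (0,3) → (0,4) → (0,5) → (1,5) → (2,5) → (3,5) → (3,4) → (4,4) → (4,5) → (5,5)
Number of steps: 12

Solution:

┌───────────┐
│A → → → → ↓│
│ ┌───────┐ │
│ │       │↓│
│ └───┬─╴ │ │
│     │   │↓│
├─╴ ┌─┘ ┌─┘ │
│   │   │↓ ↲│
│ ┌─┘ ┌─┘ ╶─┤
│ │   │  ↳ ↓│
│ │ ╶─┴───╴ │
│ │        B│
└─┴─────────┘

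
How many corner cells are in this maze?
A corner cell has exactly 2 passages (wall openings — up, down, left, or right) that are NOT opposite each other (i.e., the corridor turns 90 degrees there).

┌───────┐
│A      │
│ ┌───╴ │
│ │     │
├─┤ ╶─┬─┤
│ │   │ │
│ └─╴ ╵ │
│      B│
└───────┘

Counting corner cells (2 non-opposite passages):
Total corners: 8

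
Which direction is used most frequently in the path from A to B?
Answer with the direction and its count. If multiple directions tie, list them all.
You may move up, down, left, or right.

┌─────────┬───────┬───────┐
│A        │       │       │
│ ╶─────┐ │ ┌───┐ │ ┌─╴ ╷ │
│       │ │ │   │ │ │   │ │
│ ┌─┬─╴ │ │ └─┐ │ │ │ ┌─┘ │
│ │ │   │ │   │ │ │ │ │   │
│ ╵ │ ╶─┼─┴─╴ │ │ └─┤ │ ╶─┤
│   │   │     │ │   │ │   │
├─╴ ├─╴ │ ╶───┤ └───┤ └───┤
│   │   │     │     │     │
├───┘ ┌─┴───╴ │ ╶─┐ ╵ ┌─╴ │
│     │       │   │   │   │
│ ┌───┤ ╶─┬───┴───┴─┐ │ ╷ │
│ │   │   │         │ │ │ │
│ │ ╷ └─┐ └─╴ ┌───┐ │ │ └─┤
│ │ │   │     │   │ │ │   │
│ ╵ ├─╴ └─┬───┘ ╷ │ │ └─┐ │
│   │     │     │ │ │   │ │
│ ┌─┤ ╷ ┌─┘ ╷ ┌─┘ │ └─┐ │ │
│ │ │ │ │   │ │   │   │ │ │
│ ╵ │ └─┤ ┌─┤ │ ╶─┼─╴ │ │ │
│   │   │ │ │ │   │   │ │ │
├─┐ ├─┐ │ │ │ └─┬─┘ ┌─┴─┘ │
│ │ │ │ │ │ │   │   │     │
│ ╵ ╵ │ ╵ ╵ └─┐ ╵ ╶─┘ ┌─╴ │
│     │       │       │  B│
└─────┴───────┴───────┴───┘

Directions: down, right, right, right, down, left, down, right, down, left, down, left, left, down, down, down, right, up, up, right, down, right, down, left, down, down, right, down, down, right, up, up, up, right, up, right, down, down, down, right, down, right, right, right, up, right, right, down
Counts: {'down': 19, 'right': 17, 'left': 5, 'up': 7}
Most common: down (19 times)

Solution:

┌─────────┬───────┬───────┐
│A        │       │       │
│ ╶─────┐ │ ┌───┐ │ ┌─╴ ╷ │
│↳ → → ↓│ │ │   │ │ │   │ │
│ ┌─┬─╴ │ │ └─┐ │ │ │ ┌─┘ │
│ │ │↓ ↲│ │   │ │ │ │ │   │
│ ╵ │ ╶─┼─┴─╴ │ │ └─┤ │ ╶─┤
│   │↳ ↓│     │ │   │ │   │
├─╴ ├─╴ │ ╶───┤ └───┤ └───┤
│   │↓ ↲│     │     │     │
├───┘ ┌─┴───╴ │ ╶─┐ ╵ ┌─╴ │
│↓ ← ↲│       │   │   │   │
│ ┌───┤ ╶─┬───┴───┴─┐ │ ╷ │
│↓│↱ ↓│   │         │ │ │ │
│ │ ╷ └─┐ └─╴ ┌───┐ │ │ └─┤
│↓│↑│↳ ↓│     │   │ │ │   │
│ ╵ ├─╴ └─┬───┘ ╷ │ │ └─┐ │
│↳ ↑│↓ ↲  │↱ ↓  │ │ │   │ │
│ ┌─┤ ╷ ┌─┘ ╷ ┌─┘ │ └─┐ │ │
│ │ │↓│ │↱ ↑│↓│   │   │ │ │
│ ╵ │ └─┤ ┌─┤ │ ╶─┼─╴ │ │ │
│   │↳ ↓│↑│ │↓│   │   │ │ │
├─┐ ├─┐ │ │ │ └─┬─┘ ┌─┴─┘ │
│ │ │ │↓│↑│ │↳ ↓│   │↱ → ↓│
│ ╵ ╵ │ ╵ ╵ └─┐ ╵ ╶─┘ ┌─╴ │
│     │↳ ↑    │↳ → → ↑│  B│
└─────┴───────┴───────┴───┘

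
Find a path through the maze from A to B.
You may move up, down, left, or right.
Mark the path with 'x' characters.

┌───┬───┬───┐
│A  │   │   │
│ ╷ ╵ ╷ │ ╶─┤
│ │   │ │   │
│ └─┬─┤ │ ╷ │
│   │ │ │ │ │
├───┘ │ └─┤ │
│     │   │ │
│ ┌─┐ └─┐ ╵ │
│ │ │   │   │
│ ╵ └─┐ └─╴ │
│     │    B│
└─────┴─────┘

Finding the shortest path through the maze:
Path length: 12 steps
Directions: right → down → right → up → right → down → down → down → right → down → right → down

Solution:

┌───┬───┬───┐
│A x│x x│   │
│ ╷ ╵ ╷ │ ╶─┤
│ │x x│x│   │
│ └─┬─┤ │ ╷ │
│   │ │x│ │ │
├───┘ │ └─┤ │
│     │x x│ │
│ ┌─┐ └─┐ ╵ │
│ │ │   │x x│
│ ╵ └─┐ └─╴ │
│     │    B│
└─────┴─────┘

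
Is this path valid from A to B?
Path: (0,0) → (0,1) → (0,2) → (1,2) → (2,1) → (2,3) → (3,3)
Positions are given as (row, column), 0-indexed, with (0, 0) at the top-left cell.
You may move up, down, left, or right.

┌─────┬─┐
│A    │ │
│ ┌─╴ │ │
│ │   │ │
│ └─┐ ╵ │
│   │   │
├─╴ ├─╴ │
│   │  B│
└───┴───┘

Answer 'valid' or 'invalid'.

Checking path validity:
Result: Invalid move at step 4: cannot move from (1, 2) to (2, 1).

invalid

Correct solution:

┌─────┬─┐
│A → ↓│ │
│ ┌─╴ │ │
│ │  ↓│ │
│ └─┐ ╵ │
│   │↳ ↓│
├─╴ ├─╴ │
│   │  B│
└───┴───┘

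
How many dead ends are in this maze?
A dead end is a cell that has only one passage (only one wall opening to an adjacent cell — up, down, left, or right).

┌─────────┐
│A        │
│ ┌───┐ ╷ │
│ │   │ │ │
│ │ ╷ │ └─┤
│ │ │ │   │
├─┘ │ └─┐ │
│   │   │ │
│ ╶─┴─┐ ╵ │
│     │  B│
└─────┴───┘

Checking each cell for number of passages:

Dead ends found at positions:
  (1, 4)
  (2, 0)
  (4, 2)
Total dead ends: 3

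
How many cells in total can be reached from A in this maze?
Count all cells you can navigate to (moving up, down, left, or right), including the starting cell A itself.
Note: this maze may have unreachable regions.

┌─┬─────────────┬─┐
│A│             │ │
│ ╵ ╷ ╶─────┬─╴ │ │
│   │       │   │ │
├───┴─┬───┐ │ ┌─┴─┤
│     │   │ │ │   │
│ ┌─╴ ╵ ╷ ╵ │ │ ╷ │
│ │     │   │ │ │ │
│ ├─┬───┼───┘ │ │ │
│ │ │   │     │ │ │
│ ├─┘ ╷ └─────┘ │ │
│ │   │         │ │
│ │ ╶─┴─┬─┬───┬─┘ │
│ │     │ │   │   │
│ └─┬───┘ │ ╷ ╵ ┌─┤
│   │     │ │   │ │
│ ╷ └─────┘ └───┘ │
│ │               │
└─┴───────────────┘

Using BFS/flood-fill to find all reachable cells from A:
Maze size: 9 × 9 = 81 total cells
7 cell(s) are walled off and cannot be reached from A.
Reachable cells: 74

Reachable region (· marks reachable cells):

┌─┬─────────────┬─┐
│A│· · · · · · ·│ │
│ ╵ ╷ ╶─────┬─╴ │ │
│· ·│· · · ·│· ·│ │
├───┴─┬───┐ │ ┌─┴─┤
│· · ·│· ·│·│·│· ·│
│ ┌─╴ ╵ ╷ ╵ │ │ ╷ │
│·│· · ·│· ·│·│·│·│
│ ├─┬───┼───┘ │ │ │
│·│ │· ·│· · ·│·│·│
│ ├─┘ ╷ └─────┘ │ │
│·│· ·│· · · · ·│·│
│ │ ╶─┴─┬─┬───┬─┘ │
│·│· · ·│ │· ·│· ·│
│ └─┬───┘ │ ╷ ╵ ┌─┤
│· ·│     │·│· ·│·│
│ ╷ └─────┘ └───┘ │
│·│· · · · · · · ·│
└─┴───────────────┘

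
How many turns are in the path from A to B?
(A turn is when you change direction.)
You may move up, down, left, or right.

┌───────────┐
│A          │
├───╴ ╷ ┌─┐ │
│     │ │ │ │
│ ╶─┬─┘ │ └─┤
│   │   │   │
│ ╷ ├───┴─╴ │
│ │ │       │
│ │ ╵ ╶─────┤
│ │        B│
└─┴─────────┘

Directions: right, right, down, left, left, down, right, down, down, right, right, right, right
Number of turns: 6

Solution:

┌───────────┐
│A → ↓      │
├───╴ ╷ ┌─┐ │
│↓ ← ↲│ │ │ │
│ ╶─┬─┘ │ └─┤
│↳ ↓│   │   │
│ ╷ ├───┴─╴ │
│ │↓│       │
│ │ ╵ ╶─────┤
│ │↳ → → → B│
└─┴─────────┘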